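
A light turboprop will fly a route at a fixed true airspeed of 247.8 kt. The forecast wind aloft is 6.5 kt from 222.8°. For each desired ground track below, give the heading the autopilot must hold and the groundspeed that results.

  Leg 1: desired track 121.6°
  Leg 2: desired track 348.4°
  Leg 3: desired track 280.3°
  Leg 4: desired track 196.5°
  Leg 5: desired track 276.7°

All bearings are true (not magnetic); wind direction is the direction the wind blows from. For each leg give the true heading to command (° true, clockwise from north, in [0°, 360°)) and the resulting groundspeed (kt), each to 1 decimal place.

Leg 1: heading=123.1°, groundspeed=249.0 kt
Leg 2: heading=347.2°, groundspeed=251.5 kt
Leg 3: heading=279.0°, groundspeed=244.2 kt
Leg 4: heading=197.2°, groundspeed=242.0 kt
Leg 5: heading=275.5°, groundspeed=243.9 kt

Leg 1: desired track 121.6°; wind correction +1.5° → command heading 123.1°, groundspeed 249.0 kt
Leg 2: desired track 348.4°; wind correction -1.2° → command heading 347.2°, groundspeed 251.5 kt
Leg 3: desired track 280.3°; wind correction -1.3° → command heading 279.0°, groundspeed 244.2 kt
Leg 4: desired track 196.5°; wind correction +0.7° → command heading 197.2°, groundspeed 242.0 kt
Leg 5: desired track 276.7°; wind correction -1.2° → command heading 275.5°, groundspeed 243.9 kt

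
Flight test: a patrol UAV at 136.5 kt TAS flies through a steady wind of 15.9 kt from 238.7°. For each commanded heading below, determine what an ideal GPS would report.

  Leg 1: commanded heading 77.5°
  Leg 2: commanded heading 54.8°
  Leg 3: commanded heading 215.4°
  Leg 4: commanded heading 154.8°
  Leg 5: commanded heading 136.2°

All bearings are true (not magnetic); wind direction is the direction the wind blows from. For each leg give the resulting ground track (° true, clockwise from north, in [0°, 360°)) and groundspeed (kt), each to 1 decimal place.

Leg 1: heading 77.5°; drift -1.9° → track 75.6°, groundspeed 151.6 kt
Leg 2: heading 54.8°; drift +0.4° → track 55.2°, groundspeed 152.4 kt
Leg 3: heading 215.4°; drift -3.0° → track 212.4°, groundspeed 122.1 kt
Leg 4: heading 154.8°; drift -6.7° → track 148.1°, groundspeed 135.7 kt
Leg 5: heading 136.2°; drift -6.3° → track 129.9°, groundspeed 140.8 kt

Leg 1: track=75.6°, groundspeed=151.6 kt
Leg 2: track=55.2°, groundspeed=152.4 kt
Leg 3: track=212.4°, groundspeed=122.1 kt
Leg 4: track=148.1°, groundspeed=135.7 kt
Leg 5: track=129.9°, groundspeed=140.8 kt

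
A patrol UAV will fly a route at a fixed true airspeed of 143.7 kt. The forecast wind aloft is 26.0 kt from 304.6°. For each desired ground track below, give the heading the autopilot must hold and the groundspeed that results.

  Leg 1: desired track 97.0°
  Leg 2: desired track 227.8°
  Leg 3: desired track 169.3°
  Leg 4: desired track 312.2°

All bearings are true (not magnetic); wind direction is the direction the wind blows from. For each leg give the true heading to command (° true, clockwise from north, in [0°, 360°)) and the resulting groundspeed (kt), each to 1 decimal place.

Leg 1: desired track 97.0°; wind correction -4.8° → command heading 92.2°, groundspeed 166.2 kt
Leg 2: desired track 227.8°; wind correction +10.1° → command heading 237.9°, groundspeed 135.5 kt
Leg 3: desired track 169.3°; wind correction +7.3° → command heading 176.6°, groundspeed 161.0 kt
Leg 4: desired track 312.2°; wind correction -1.4° → command heading 310.8°, groundspeed 117.9 kt

Leg 1: heading=92.2°, groundspeed=166.2 kt
Leg 2: heading=237.9°, groundspeed=135.5 kt
Leg 3: heading=176.6°, groundspeed=161.0 kt
Leg 4: heading=310.8°, groundspeed=117.9 kt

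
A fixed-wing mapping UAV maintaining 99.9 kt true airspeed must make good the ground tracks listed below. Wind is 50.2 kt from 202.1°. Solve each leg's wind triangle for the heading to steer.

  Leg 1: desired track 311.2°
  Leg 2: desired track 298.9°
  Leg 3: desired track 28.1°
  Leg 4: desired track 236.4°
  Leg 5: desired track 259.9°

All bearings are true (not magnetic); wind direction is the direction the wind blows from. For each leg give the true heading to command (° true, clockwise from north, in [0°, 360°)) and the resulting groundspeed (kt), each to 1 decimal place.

Leg 1: desired track 311.2°; wind correction -28.3° → command heading 282.9°, groundspeed 104.3 kt
Leg 2: desired track 298.9°; wind correction -29.9° → command heading 269.0°, groundspeed 92.5 kt
Leg 3: desired track 28.1°; wind correction +3.0° → command heading 31.1°, groundspeed 149.7 kt
Leg 4: desired track 236.4°; wind correction -16.4° → command heading 220.0°, groundspeed 54.3 kt
Leg 5: desired track 259.9°; wind correction -25.2° → command heading 234.7°, groundspeed 63.7 kt

Leg 1: heading=282.9°, groundspeed=104.3 kt
Leg 2: heading=269.0°, groundspeed=92.5 kt
Leg 3: heading=31.1°, groundspeed=149.7 kt
Leg 4: heading=220.0°, groundspeed=54.3 kt
Leg 5: heading=234.7°, groundspeed=63.7 kt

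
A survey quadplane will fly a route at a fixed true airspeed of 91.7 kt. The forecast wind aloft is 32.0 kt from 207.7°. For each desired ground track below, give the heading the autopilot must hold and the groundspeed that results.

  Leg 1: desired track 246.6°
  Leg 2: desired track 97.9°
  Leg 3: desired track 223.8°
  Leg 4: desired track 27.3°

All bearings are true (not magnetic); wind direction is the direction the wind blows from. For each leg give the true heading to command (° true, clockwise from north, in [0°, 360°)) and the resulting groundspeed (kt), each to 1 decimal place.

Leg 1: desired track 246.6°; wind correction -12.7° → command heading 233.9°, groundspeed 64.6 kt
Leg 2: desired track 97.9°; wind correction +19.2° → command heading 117.1°, groundspeed 97.5 kt
Leg 3: desired track 223.8°; wind correction -5.6° → command heading 218.2°, groundspeed 60.5 kt
Leg 4: desired track 27.3°; wind correction -0.1° → command heading 27.2°, groundspeed 123.7 kt

Leg 1: heading=233.9°, groundspeed=64.6 kt
Leg 2: heading=117.1°, groundspeed=97.5 kt
Leg 3: heading=218.2°, groundspeed=60.5 kt
Leg 4: heading=27.2°, groundspeed=123.7 kt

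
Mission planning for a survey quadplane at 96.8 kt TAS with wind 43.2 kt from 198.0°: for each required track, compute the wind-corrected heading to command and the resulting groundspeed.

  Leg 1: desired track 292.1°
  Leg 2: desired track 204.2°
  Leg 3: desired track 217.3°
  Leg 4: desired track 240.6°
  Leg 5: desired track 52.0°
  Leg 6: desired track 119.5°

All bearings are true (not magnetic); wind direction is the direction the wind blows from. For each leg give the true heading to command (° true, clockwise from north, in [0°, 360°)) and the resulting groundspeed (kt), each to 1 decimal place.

Leg 1: desired track 292.1°; wind correction -26.4° → command heading 265.7°, groundspeed 89.8 kt
Leg 2: desired track 204.2°; wind correction -2.8° → command heading 201.4°, groundspeed 53.7 kt
Leg 3: desired track 217.3°; wind correction -8.5° → command heading 208.8°, groundspeed 55.0 kt
Leg 4: desired track 240.6°; wind correction -17.6° → command heading 223.0°, groundspeed 60.5 kt
Leg 5: desired track 52.0°; wind correction +14.5° → command heading 66.5°, groundspeed 129.6 kt
Leg 6: desired track 119.5°; wind correction +25.9° → command heading 145.4°, groundspeed 78.4 kt

Leg 1: heading=265.7°, groundspeed=89.8 kt
Leg 2: heading=201.4°, groundspeed=53.7 kt
Leg 3: heading=208.8°, groundspeed=55.0 kt
Leg 4: heading=223.0°, groundspeed=60.5 kt
Leg 5: heading=66.5°, groundspeed=129.6 kt
Leg 6: heading=145.4°, groundspeed=78.4 kt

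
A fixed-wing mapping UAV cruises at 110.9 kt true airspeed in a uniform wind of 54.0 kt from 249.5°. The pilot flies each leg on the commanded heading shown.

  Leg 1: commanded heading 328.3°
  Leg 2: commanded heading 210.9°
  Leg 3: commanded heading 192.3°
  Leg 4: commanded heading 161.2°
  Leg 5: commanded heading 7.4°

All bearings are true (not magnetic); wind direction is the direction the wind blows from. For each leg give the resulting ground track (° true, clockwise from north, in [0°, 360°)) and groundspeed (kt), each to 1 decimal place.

Leg 1: heading 328.3°; drift +27.8° → track 356.1°, groundspeed 113.5 kt
Leg 2: heading 210.9°; drift -26.1° → track 184.8°, groundspeed 76.5 kt
Leg 3: heading 192.3°; drift -29.1° → track 163.2°, groundspeed 93.4 kt
Leg 4: heading 161.2°; drift -26.3° → track 134.9°, groundspeed 121.9 kt
Leg 5: heading 7.4°; drift +19.3° → track 26.7°, groundspeed 144.3 kt

Leg 1: track=356.1°, groundspeed=113.5 kt
Leg 2: track=184.8°, groundspeed=76.5 kt
Leg 3: track=163.2°, groundspeed=93.4 kt
Leg 4: track=134.9°, groundspeed=121.9 kt
Leg 5: track=26.7°, groundspeed=144.3 kt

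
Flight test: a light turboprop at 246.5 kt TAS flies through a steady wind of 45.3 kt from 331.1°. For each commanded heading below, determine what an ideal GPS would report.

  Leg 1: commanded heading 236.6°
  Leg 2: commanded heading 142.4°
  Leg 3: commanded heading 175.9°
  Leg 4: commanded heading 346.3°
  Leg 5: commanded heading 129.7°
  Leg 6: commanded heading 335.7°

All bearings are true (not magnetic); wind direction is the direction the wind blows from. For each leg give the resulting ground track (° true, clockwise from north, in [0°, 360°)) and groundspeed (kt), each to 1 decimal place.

Leg 1: track=226.4°, groundspeed=254.1 kt
Leg 2: track=143.7°, groundspeed=291.4 kt
Leg 3: track=172.1°, groundspeed=288.2 kt
Leg 4: track=349.7°, groundspeed=203.1 kt
Leg 5: track=133.0°, groundspeed=289.1 kt
Leg 6: track=336.7°, groundspeed=201.4 kt

Leg 1: heading 236.6°; drift -10.2° → track 226.4°, groundspeed 254.1 kt
Leg 2: heading 142.4°; drift +1.3° → track 143.7°, groundspeed 291.4 kt
Leg 3: heading 175.9°; drift -3.8° → track 172.1°, groundspeed 288.2 kt
Leg 4: heading 346.3°; drift +3.4° → track 349.7°, groundspeed 203.1 kt
Leg 5: heading 129.7°; drift +3.3° → track 133.0°, groundspeed 289.1 kt
Leg 6: heading 335.7°; drift +1.0° → track 336.7°, groundspeed 201.4 kt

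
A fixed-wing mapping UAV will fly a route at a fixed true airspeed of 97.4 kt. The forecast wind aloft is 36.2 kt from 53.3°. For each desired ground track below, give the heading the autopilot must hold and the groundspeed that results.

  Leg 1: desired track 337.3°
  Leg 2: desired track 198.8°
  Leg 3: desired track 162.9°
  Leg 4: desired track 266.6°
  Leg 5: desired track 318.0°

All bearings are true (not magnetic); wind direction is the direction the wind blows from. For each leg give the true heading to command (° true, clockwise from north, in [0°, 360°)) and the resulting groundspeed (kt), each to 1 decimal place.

Leg 1: heading=358.4°, groundspeed=82.1 kt
Leg 2: heading=186.6°, groundspeed=125.1 kt
Leg 3: heading=142.4°, groundspeed=103.4 kt
Leg 4: heading=278.4°, groundspeed=125.6 kt
Leg 5: heading=339.7°, groundspeed=93.8 kt

Leg 1: desired track 337.3°; wind correction +21.1° → command heading 358.4°, groundspeed 82.1 kt
Leg 2: desired track 198.8°; wind correction -12.2° → command heading 186.6°, groundspeed 125.1 kt
Leg 3: desired track 162.9°; wind correction -20.5° → command heading 142.4°, groundspeed 103.4 kt
Leg 4: desired track 266.6°; wind correction +11.8° → command heading 278.4°, groundspeed 125.6 kt
Leg 5: desired track 318.0°; wind correction +21.7° → command heading 339.7°, groundspeed 93.8 kt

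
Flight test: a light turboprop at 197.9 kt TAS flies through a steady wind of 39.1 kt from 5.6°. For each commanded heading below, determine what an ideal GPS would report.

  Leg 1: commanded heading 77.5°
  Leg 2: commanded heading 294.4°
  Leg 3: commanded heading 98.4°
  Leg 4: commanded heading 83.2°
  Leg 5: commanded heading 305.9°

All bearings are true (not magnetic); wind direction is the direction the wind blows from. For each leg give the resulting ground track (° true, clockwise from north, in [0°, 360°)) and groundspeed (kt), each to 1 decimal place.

Leg 1: heading 77.5°; drift +11.3° → track 88.8°, groundspeed 189.4 kt
Leg 2: heading 294.4°; drift -11.3° → track 283.1°, groundspeed 189.0 kt
Leg 3: heading 98.4°; drift +11.1° → track 109.5°, groundspeed 203.6 kt
Leg 4: heading 83.2°; drift +11.4° → track 94.6°, groundspeed 193.3 kt
Leg 5: heading 305.9°; drift -10.7° → track 295.2°, groundspeed 181.3 kt

Leg 1: track=88.8°, groundspeed=189.4 kt
Leg 2: track=283.1°, groundspeed=189.0 kt
Leg 3: track=109.5°, groundspeed=203.6 kt
Leg 4: track=94.6°, groundspeed=193.3 kt
Leg 5: track=295.2°, groundspeed=181.3 kt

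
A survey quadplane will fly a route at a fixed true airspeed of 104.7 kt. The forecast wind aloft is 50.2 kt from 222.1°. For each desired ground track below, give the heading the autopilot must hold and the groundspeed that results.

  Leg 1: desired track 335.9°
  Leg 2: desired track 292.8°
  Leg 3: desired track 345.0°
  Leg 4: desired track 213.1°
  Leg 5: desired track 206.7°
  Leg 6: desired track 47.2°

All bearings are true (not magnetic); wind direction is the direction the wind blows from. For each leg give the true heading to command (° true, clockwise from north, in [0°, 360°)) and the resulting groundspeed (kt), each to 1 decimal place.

Leg 1: desired track 335.9°; wind correction -26.0° → command heading 309.9°, groundspeed 114.3 kt
Leg 2: desired track 292.8°; wind correction -26.9° → command heading 265.9°, groundspeed 76.8 kt
Leg 3: desired track 345.0°; wind correction -23.7° → command heading 321.3°, groundspeed 123.1 kt
Leg 4: desired track 213.1°; wind correction +4.3° → command heading 217.4°, groundspeed 54.8 kt
Leg 5: desired track 206.7°; wind correction +7.3° → command heading 214.0°, groundspeed 55.5 kt
Leg 6: desired track 47.2°; wind correction +2.4° → command heading 49.6°, groundspeed 154.6 kt

Leg 1: heading=309.9°, groundspeed=114.3 kt
Leg 2: heading=265.9°, groundspeed=76.8 kt
Leg 3: heading=321.3°, groundspeed=123.1 kt
Leg 4: heading=217.4°, groundspeed=54.8 kt
Leg 5: heading=214.0°, groundspeed=55.5 kt
Leg 6: heading=49.6°, groundspeed=154.6 kt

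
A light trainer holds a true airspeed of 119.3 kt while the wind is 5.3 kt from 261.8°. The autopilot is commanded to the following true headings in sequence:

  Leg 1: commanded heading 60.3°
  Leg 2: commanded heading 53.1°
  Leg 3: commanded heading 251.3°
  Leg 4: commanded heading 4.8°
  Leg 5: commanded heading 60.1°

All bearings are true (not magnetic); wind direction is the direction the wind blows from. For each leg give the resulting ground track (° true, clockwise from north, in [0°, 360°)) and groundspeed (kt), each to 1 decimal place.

Leg 1: heading 60.3°; drift +0.9° → track 61.2°, groundspeed 124.2 kt
Leg 2: heading 53.1°; drift +1.2° → track 54.3°, groundspeed 124.0 kt
Leg 3: heading 251.3°; drift -0.5° → track 250.8°, groundspeed 114.1 kt
Leg 4: heading 4.8°; drift +2.5° → track 7.3°, groundspeed 120.6 kt
Leg 5: heading 60.1°; drift +0.9° → track 61.0°, groundspeed 124.2 kt

Leg 1: track=61.2°, groundspeed=124.2 kt
Leg 2: track=54.3°, groundspeed=124.0 kt
Leg 3: track=250.8°, groundspeed=114.1 kt
Leg 4: track=7.3°, groundspeed=120.6 kt
Leg 5: track=61.0°, groundspeed=124.2 kt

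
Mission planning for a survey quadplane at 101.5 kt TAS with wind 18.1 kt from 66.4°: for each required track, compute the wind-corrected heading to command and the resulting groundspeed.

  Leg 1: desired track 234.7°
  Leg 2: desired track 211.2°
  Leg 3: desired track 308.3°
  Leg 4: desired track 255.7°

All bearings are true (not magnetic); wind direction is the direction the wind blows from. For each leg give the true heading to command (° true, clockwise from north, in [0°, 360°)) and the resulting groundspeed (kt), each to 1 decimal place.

Leg 1: desired track 234.7°; wind correction -2.1° → command heading 232.6°, groundspeed 119.2 kt
Leg 2: desired track 211.2°; wind correction -5.9° → command heading 205.3°, groundspeed 115.8 kt
Leg 3: desired track 308.3°; wind correction +9.1° → command heading 317.4°, groundspeed 108.8 kt
Leg 4: desired track 255.7°; wind correction +1.7° → command heading 257.4°, groundspeed 119.3 kt

Leg 1: heading=232.6°, groundspeed=119.2 kt
Leg 2: heading=205.3°, groundspeed=115.8 kt
Leg 3: heading=317.4°, groundspeed=108.8 kt
Leg 4: heading=257.4°, groundspeed=119.3 kt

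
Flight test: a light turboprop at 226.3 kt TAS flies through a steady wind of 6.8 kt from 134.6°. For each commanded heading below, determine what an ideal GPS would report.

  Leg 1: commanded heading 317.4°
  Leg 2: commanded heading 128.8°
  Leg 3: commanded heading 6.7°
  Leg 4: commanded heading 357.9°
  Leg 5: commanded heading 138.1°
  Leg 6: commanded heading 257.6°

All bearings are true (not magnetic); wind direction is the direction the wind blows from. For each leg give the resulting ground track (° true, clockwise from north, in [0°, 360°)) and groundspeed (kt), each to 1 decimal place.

Leg 1: track=317.3°, groundspeed=233.1 kt
Leg 2: track=128.6°, groundspeed=219.5 kt
Leg 3: track=5.4°, groundspeed=230.5 kt
Leg 4: track=356.7°, groundspeed=231.3 kt
Leg 5: track=138.2°, groundspeed=219.5 kt
Leg 6: track=259.0°, groundspeed=230.1 kt

Leg 1: heading 317.4°; drift -0.1° → track 317.3°, groundspeed 233.1 kt
Leg 2: heading 128.8°; drift -0.2° → track 128.6°, groundspeed 219.5 kt
Leg 3: heading 6.7°; drift -1.3° → track 5.4°, groundspeed 230.5 kt
Leg 4: heading 357.9°; drift -1.2° → track 356.7°, groundspeed 231.3 kt
Leg 5: heading 138.1°; drift +0.1° → track 138.2°, groundspeed 219.5 kt
Leg 6: heading 257.6°; drift +1.4° → track 259.0°, groundspeed 230.1 kt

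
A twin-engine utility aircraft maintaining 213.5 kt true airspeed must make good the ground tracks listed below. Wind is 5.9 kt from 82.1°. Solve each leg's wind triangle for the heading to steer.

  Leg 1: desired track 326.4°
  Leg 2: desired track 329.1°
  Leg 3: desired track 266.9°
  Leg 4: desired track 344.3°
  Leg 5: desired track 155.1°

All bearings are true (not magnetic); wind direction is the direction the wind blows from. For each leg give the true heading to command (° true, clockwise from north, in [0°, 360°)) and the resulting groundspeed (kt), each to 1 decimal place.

Leg 1: desired track 326.4°; wind correction +1.4° → command heading 327.8°, groundspeed 216.0 kt
Leg 2: desired track 329.1°; wind correction +1.5° → command heading 330.6°, groundspeed 215.7 kt
Leg 3: desired track 266.9°; wind correction +0.1° → command heading 267.0°, groundspeed 219.4 kt
Leg 4: desired track 344.3°; wind correction +1.6° → command heading 345.9°, groundspeed 214.2 kt
Leg 5: desired track 155.1°; wind correction -1.5° → command heading 153.6°, groundspeed 211.7 kt

Leg 1: heading=327.8°, groundspeed=216.0 kt
Leg 2: heading=330.6°, groundspeed=215.7 kt
Leg 3: heading=267.0°, groundspeed=219.4 kt
Leg 4: heading=345.9°, groundspeed=214.2 kt
Leg 5: heading=153.6°, groundspeed=211.7 kt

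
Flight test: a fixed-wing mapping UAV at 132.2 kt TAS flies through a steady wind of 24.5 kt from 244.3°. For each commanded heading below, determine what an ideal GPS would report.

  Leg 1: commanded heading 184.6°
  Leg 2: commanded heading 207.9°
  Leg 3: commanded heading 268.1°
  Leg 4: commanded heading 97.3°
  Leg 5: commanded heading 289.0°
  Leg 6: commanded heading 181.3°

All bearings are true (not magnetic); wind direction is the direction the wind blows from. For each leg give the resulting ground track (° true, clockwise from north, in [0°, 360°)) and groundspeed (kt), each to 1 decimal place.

Leg 1: heading 184.6°; drift -10.0° → track 174.6°, groundspeed 121.7 kt
Leg 2: heading 207.9°; drift -7.4° → track 200.5°, groundspeed 113.4 kt
Leg 3: heading 268.1°; drift +5.1° → track 273.2°, groundspeed 110.2 kt
Leg 4: heading 97.3°; drift -5.0° → track 92.3°, groundspeed 153.3 kt
Leg 5: heading 289.0°; drift +8.5° → track 297.5°, groundspeed 116.1 kt
Leg 6: heading 181.3°; drift -10.2° → track 171.1°, groundspeed 123.0 kt

Leg 1: track=174.6°, groundspeed=121.7 kt
Leg 2: track=200.5°, groundspeed=113.4 kt
Leg 3: track=273.2°, groundspeed=110.2 kt
Leg 4: track=92.3°, groundspeed=153.3 kt
Leg 5: track=297.5°, groundspeed=116.1 kt
Leg 6: track=171.1°, groundspeed=123.0 kt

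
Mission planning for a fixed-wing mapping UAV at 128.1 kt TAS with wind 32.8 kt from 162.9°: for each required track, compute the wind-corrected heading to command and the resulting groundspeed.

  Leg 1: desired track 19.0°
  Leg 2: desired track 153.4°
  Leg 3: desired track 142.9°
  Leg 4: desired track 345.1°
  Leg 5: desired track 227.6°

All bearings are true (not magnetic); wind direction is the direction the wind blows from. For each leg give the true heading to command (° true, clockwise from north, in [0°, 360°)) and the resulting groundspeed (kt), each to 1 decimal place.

Leg 1: desired track 19.0°; wind correction +8.7° → command heading 27.7°, groundspeed 153.1 kt
Leg 2: desired track 153.4°; wind correction +2.4° → command heading 155.8°, groundspeed 95.6 kt
Leg 3: desired track 142.9°; wind correction +5.0° → command heading 147.9°, groundspeed 96.8 kt
Leg 4: desired track 345.1°; wind correction +0.6° → command heading 345.7°, groundspeed 160.9 kt
Leg 5: desired track 227.6°; wind correction -13.4° → command heading 214.2°, groundspeed 110.6 kt

Leg 1: heading=27.7°, groundspeed=153.1 kt
Leg 2: heading=155.8°, groundspeed=95.6 kt
Leg 3: heading=147.9°, groundspeed=96.8 kt
Leg 4: heading=345.7°, groundspeed=160.9 kt
Leg 5: heading=214.2°, groundspeed=110.6 kt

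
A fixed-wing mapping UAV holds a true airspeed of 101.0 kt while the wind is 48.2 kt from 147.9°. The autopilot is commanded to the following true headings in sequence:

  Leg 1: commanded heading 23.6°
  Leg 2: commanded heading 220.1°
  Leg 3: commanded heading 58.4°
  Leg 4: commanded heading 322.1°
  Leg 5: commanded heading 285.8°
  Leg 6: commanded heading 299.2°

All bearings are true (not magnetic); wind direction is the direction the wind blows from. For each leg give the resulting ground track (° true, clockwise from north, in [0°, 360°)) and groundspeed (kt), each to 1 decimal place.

Leg 1: track=6.3°, groundspeed=134.2 kt
Leg 2: track=248.1°, groundspeed=97.7 kt
Leg 3: track=32.8°, groundspeed=111.5 kt
Leg 4: track=324.0°, groundspeed=149.0 kt
Leg 5: track=299.1°, groundspeed=140.5 kt
Leg 6: track=308.4°, groundspeed=145.1 kt

Leg 1: heading 23.6°; drift -17.3° → track 6.3°, groundspeed 134.2 kt
Leg 2: heading 220.1°; drift +28.0° → track 248.1°, groundspeed 97.7 kt
Leg 3: heading 58.4°; drift -25.6° → track 32.8°, groundspeed 111.5 kt
Leg 4: heading 322.1°; drift +1.9° → track 324.0°, groundspeed 149.0 kt
Leg 5: heading 285.8°; drift +13.3° → track 299.1°, groundspeed 140.5 kt
Leg 6: heading 299.2°; drift +9.2° → track 308.4°, groundspeed 145.1 kt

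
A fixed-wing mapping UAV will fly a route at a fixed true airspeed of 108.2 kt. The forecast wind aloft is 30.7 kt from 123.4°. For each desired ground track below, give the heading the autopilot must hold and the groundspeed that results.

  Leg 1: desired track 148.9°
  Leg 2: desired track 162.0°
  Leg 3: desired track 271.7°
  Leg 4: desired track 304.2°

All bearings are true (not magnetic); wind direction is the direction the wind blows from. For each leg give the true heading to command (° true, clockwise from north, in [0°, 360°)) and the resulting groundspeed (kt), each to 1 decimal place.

Leg 1: heading=141.9°, groundspeed=79.7 kt
Leg 2: heading=151.8°, groundspeed=82.5 kt
Leg 3: heading=263.1°, groundspeed=133.1 kt
Leg 4: heading=304.4°, groundspeed=138.9 kt

Leg 1: desired track 148.9°; wind correction -7.0° → command heading 141.9°, groundspeed 79.7 kt
Leg 2: desired track 162.0°; wind correction -10.2° → command heading 151.8°, groundspeed 82.5 kt
Leg 3: desired track 271.7°; wind correction -8.6° → command heading 263.1°, groundspeed 133.1 kt
Leg 4: desired track 304.2°; wind correction +0.2° → command heading 304.4°, groundspeed 138.9 kt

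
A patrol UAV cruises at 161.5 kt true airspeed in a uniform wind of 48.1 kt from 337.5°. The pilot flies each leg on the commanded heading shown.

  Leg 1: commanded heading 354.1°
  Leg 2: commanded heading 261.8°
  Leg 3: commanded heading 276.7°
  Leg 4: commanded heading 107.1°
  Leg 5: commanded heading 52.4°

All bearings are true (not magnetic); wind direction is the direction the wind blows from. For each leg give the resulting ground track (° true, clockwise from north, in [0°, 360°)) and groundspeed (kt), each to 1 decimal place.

Leg 1: track=0.9°, groundspeed=116.2 kt
Leg 2: track=244.5°, groundspeed=156.7 kt
Leg 3: track=259.8°, groundspeed=144.3 kt
Leg 4: track=118.0°, groundspeed=195.7 kt
Leg 5: track=69.7°, groundspeed=156.0 kt

Leg 1: heading 354.1°; drift +6.8° → track 0.9°, groundspeed 116.2 kt
Leg 2: heading 261.8°; drift -17.3° → track 244.5°, groundspeed 156.7 kt
Leg 3: heading 276.7°; drift -16.9° → track 259.8°, groundspeed 144.3 kt
Leg 4: heading 107.1°; drift +10.9° → track 118.0°, groundspeed 195.7 kt
Leg 5: heading 52.4°; drift +17.3° → track 69.7°, groundspeed 156.0 kt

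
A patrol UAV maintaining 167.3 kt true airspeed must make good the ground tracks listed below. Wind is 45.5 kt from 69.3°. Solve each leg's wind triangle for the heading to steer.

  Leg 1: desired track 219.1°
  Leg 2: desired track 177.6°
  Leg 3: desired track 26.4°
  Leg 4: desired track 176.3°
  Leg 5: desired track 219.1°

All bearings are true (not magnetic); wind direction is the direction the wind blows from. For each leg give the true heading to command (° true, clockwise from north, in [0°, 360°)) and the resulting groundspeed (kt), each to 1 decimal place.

Leg 1: desired track 219.1°; wind correction -7.9° → command heading 211.2°, groundspeed 205.1 kt
Leg 2: desired track 177.6°; wind correction -15.0° → command heading 162.6°, groundspeed 175.9 kt
Leg 3: desired track 26.4°; wind correction +10.7° → command heading 37.1°, groundspeed 131.1 kt
Leg 4: desired track 176.3°; wind correction -15.1° → command heading 161.2°, groundspeed 174.8 kt
Leg 5: desired track 219.1°; wind correction -7.9° → command heading 211.2°, groundspeed 205.1 kt

Leg 1: heading=211.2°, groundspeed=205.1 kt
Leg 2: heading=162.6°, groundspeed=175.9 kt
Leg 3: heading=37.1°, groundspeed=131.1 kt
Leg 4: heading=161.2°, groundspeed=174.8 kt
Leg 5: heading=211.2°, groundspeed=205.1 kt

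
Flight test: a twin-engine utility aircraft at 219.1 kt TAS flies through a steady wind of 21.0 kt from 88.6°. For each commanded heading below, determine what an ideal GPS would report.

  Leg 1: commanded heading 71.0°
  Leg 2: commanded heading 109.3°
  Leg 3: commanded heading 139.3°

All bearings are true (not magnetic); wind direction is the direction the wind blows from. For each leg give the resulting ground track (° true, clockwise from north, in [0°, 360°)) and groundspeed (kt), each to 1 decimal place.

Leg 1: track=69.2°, groundspeed=199.2 kt
Leg 2: track=111.4°, groundspeed=199.6 kt
Leg 3: track=143.8°, groundspeed=206.4 kt

Leg 1: heading 71.0°; drift -1.8° → track 69.2°, groundspeed 199.2 kt
Leg 2: heading 109.3°; drift +2.1° → track 111.4°, groundspeed 199.6 kt
Leg 3: heading 139.3°; drift +4.5° → track 143.8°, groundspeed 206.4 kt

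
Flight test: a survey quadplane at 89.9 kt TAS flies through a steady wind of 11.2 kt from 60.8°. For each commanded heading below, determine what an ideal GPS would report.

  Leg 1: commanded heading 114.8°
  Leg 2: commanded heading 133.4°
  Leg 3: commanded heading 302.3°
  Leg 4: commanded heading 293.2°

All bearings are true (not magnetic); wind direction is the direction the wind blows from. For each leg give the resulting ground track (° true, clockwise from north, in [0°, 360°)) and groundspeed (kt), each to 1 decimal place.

Leg 1: heading 114.8°; drift +6.2° → track 121.0°, groundspeed 83.8 kt
Leg 2: heading 133.4°; drift +7.0° → track 140.4°, groundspeed 87.2 kt
Leg 3: heading 302.3°; drift -5.9° → track 296.4°, groundspeed 95.8 kt
Leg 4: heading 293.2°; drift -5.2° → track 288.0°, groundspeed 97.1 kt

Leg 1: track=121.0°, groundspeed=83.8 kt
Leg 2: track=140.4°, groundspeed=87.2 kt
Leg 3: track=296.4°, groundspeed=95.8 kt
Leg 4: track=288.0°, groundspeed=97.1 kt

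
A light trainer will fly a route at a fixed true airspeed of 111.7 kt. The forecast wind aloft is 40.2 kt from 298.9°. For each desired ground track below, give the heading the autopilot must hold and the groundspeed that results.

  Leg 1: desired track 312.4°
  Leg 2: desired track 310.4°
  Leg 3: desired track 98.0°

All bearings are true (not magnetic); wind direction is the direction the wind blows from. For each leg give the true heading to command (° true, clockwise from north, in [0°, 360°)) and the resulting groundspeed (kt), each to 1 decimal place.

Leg 1: desired track 312.4°; wind correction -4.8° → command heading 307.6°, groundspeed 72.2 kt
Leg 2: desired track 310.4°; wind correction -4.1° → command heading 306.3°, groundspeed 72.0 kt
Leg 3: desired track 98.0°; wind correction -7.4° → command heading 90.6°, groundspeed 148.3 kt

Leg 1: heading=307.6°, groundspeed=72.2 kt
Leg 2: heading=306.3°, groundspeed=72.0 kt
Leg 3: heading=90.6°, groundspeed=148.3 kt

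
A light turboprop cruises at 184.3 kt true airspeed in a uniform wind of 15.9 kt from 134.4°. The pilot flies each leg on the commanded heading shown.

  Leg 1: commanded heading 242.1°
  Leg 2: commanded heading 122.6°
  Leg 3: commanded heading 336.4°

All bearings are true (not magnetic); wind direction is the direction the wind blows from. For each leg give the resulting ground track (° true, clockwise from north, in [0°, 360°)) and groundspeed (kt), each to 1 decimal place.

Leg 1: track=246.7°, groundspeed=189.7 kt
Leg 2: track=121.5°, groundspeed=168.8 kt
Leg 3: track=334.7°, groundspeed=199.1 kt

Leg 1: heading 242.1°; drift +4.6° → track 246.7°, groundspeed 189.7 kt
Leg 2: heading 122.6°; drift -1.1° → track 121.5°, groundspeed 168.8 kt
Leg 3: heading 336.4°; drift -1.7° → track 334.7°, groundspeed 199.1 kt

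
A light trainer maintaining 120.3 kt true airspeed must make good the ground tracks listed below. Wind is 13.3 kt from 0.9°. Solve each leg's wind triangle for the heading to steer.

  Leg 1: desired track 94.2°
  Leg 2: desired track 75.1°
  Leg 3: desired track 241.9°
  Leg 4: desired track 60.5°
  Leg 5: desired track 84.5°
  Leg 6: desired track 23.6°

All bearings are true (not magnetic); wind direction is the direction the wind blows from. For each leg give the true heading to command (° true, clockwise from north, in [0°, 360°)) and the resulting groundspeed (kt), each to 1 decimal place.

Leg 1: desired track 94.2°; wind correction -6.3° → command heading 87.9°, groundspeed 120.3 kt
Leg 2: desired track 75.1°; wind correction -6.1° → command heading 69.0°, groundspeed 116.0 kt
Leg 3: desired track 241.9°; wind correction +5.5° → command heading 247.4°, groundspeed 126.2 kt
Leg 4: desired track 60.5°; wind correction -5.5° → command heading 55.0°, groundspeed 113.0 kt
Leg 5: desired track 84.5°; wind correction -6.3° → command heading 78.2°, groundspeed 118.1 kt
Leg 6: desired track 23.6°; wind correction -2.4° → command heading 21.2°, groundspeed 107.9 kt

Leg 1: heading=87.9°, groundspeed=120.3 kt
Leg 2: heading=69.0°, groundspeed=116.0 kt
Leg 3: heading=247.4°, groundspeed=126.2 kt
Leg 4: heading=55.0°, groundspeed=113.0 kt
Leg 5: heading=78.2°, groundspeed=118.1 kt
Leg 6: heading=21.2°, groundspeed=107.9 kt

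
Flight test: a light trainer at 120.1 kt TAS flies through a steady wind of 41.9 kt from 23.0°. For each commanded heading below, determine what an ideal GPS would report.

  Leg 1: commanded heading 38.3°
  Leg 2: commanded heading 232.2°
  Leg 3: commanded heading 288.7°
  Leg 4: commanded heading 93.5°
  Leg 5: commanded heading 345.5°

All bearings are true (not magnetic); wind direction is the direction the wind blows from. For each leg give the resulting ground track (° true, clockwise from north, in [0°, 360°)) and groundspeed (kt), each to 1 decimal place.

Leg 1: heading 38.3°; drift +7.9° → track 46.2°, groundspeed 80.4 kt
Leg 2: heading 232.2°; drift -7.4° → track 224.8°, groundspeed 158.0 kt
Leg 3: heading 288.7°; drift -18.7° → track 270.0°, groundspeed 130.1 kt
Leg 4: heading 93.5°; drift +20.4° → track 113.9°, groundspeed 113.2 kt
Leg 5: heading 345.5°; drift -16.4° → track 329.1°, groundspeed 90.5 kt

Leg 1: track=46.2°, groundspeed=80.4 kt
Leg 2: track=224.8°, groundspeed=158.0 kt
Leg 3: track=270.0°, groundspeed=130.1 kt
Leg 4: track=113.9°, groundspeed=113.2 kt
Leg 5: track=329.1°, groundspeed=90.5 kt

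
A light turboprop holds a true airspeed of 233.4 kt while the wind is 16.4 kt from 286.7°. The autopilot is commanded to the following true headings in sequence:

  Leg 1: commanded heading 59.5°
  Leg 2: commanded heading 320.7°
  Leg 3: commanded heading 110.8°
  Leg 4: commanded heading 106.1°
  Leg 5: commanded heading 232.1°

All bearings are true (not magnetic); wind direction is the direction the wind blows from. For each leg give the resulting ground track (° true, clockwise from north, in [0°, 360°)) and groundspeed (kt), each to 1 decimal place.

Leg 1: track=62.3°, groundspeed=244.8 kt
Leg 2: track=323.1°, groundspeed=220.0 kt
Leg 3: track=110.5°, groundspeed=249.8 kt
Leg 4: track=106.1°, groundspeed=249.8 kt
Leg 5: track=228.7°, groundspeed=224.3 kt

Leg 1: heading 59.5°; drift +2.8° → track 62.3°, groundspeed 244.8 kt
Leg 2: heading 320.7°; drift +2.4° → track 323.1°, groundspeed 220.0 kt
Leg 3: heading 110.8°; drift -0.3° → track 110.5°, groundspeed 249.8 kt
Leg 4: heading 106.1°; drift +0.0° → track 106.1°, groundspeed 249.8 kt
Leg 5: heading 232.1°; drift -3.4° → track 228.7°, groundspeed 224.3 kt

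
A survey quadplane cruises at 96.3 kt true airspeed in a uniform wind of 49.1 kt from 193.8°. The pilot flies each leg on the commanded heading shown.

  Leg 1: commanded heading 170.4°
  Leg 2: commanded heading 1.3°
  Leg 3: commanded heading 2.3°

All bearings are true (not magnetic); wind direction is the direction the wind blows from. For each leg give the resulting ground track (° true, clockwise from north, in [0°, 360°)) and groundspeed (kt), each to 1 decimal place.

Leg 1: heading 170.4°; drift -20.8° → track 149.6°, groundspeed 54.8 kt
Leg 2: heading 1.3°; drift +4.2° → track 5.5°, groundspeed 144.6 kt
Leg 3: heading 2.3°; drift +3.9° → track 6.2°, groundspeed 144.7 kt

Leg 1: track=149.6°, groundspeed=54.8 kt
Leg 2: track=5.5°, groundspeed=144.6 kt
Leg 3: track=6.2°, groundspeed=144.7 kt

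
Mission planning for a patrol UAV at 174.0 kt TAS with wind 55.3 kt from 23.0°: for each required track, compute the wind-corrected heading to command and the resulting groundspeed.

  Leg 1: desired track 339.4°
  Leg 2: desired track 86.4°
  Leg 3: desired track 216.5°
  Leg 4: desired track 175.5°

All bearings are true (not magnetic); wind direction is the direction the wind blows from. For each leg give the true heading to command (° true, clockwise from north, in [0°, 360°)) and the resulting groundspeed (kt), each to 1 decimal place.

Leg 1: heading=352.1°, groundspeed=129.7 kt
Leg 2: heading=69.9°, groundspeed=142.1 kt
Leg 3: heading=220.8°, groundspeed=227.3 kt
Leg 4: heading=167.1°, groundspeed=221.2 kt

Leg 1: desired track 339.4°; wind correction +12.7° → command heading 352.1°, groundspeed 129.7 kt
Leg 2: desired track 86.4°; wind correction -16.5° → command heading 69.9°, groundspeed 142.1 kt
Leg 3: desired track 216.5°; wind correction +4.3° → command heading 220.8°, groundspeed 227.3 kt
Leg 4: desired track 175.5°; wind correction -8.4° → command heading 167.1°, groundspeed 221.2 kt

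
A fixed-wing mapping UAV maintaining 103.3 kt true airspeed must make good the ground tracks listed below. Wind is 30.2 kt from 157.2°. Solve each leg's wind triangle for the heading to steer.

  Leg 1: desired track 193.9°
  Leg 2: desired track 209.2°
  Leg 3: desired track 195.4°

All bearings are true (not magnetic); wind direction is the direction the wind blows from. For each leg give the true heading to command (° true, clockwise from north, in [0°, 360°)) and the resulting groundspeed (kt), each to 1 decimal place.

Leg 1: heading=183.8°, groundspeed=77.5 kt
Leg 2: heading=195.9°, groundspeed=81.9 kt
Leg 3: heading=185.0°, groundspeed=77.9 kt

Leg 1: desired track 193.9°; wind correction -10.1° → command heading 183.8°, groundspeed 77.5 kt
Leg 2: desired track 209.2°; wind correction -13.3° → command heading 195.9°, groundspeed 81.9 kt
Leg 3: desired track 195.4°; wind correction -10.4° → command heading 185.0°, groundspeed 77.9 kt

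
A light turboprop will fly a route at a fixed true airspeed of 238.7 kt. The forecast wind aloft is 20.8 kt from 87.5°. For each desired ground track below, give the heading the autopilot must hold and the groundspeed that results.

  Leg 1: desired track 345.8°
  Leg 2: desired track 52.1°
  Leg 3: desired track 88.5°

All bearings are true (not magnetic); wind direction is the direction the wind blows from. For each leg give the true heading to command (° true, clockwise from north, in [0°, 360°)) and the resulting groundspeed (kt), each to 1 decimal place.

Leg 1: heading=350.7°, groundspeed=242.0 kt
Leg 2: heading=55.0°, groundspeed=221.4 kt
Leg 3: heading=88.4°, groundspeed=217.9 kt

Leg 1: desired track 345.8°; wind correction +4.9° → command heading 350.7°, groundspeed 242.0 kt
Leg 2: desired track 52.1°; wind correction +2.9° → command heading 55.0°, groundspeed 221.4 kt
Leg 3: desired track 88.5°; wind correction -0.1° → command heading 88.4°, groundspeed 217.9 kt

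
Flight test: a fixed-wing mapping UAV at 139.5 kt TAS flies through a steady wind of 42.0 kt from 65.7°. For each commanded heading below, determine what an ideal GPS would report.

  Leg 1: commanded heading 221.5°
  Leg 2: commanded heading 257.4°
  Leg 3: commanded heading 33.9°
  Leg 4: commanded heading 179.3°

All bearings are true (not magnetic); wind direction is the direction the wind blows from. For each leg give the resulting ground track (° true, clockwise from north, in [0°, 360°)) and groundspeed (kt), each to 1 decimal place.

Leg 1: heading 221.5°; drift +5.5° → track 227.0°, groundspeed 178.6 kt
Leg 2: heading 257.4°; drift -2.7° → track 254.7°, groundspeed 180.8 kt
Leg 3: heading 33.9°; drift -12.0° → track 21.9°, groundspeed 106.1 kt
Leg 4: heading 179.3°; drift +13.8° → track 193.1°, groundspeed 161.0 kt

Leg 1: track=227.0°, groundspeed=178.6 kt
Leg 2: track=254.7°, groundspeed=180.8 kt
Leg 3: track=21.9°, groundspeed=106.1 kt
Leg 4: track=193.1°, groundspeed=161.0 kt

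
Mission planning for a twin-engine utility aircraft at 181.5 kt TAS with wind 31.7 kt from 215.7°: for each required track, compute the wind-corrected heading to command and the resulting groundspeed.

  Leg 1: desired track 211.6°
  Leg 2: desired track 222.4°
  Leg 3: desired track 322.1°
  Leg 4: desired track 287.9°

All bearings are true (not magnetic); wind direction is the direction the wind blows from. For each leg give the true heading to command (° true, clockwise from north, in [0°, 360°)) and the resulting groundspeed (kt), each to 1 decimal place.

Leg 1: heading=212.3°, groundspeed=149.9 kt
Leg 2: heading=221.2°, groundspeed=150.0 kt
Leg 3: heading=312.5°, groundspeed=187.9 kt
Leg 4: heading=278.3°, groundspeed=169.3 kt

Leg 1: desired track 211.6°; wind correction +0.7° → command heading 212.3°, groundspeed 149.9 kt
Leg 2: desired track 222.4°; wind correction -1.2° → command heading 221.2°, groundspeed 150.0 kt
Leg 3: desired track 322.1°; wind correction -9.6° → command heading 312.5°, groundspeed 187.9 kt
Leg 4: desired track 287.9°; wind correction -9.6° → command heading 278.3°, groundspeed 169.3 kt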